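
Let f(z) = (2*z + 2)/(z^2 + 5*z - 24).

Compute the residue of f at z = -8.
Write f(z) = P(z)/Q(z) with P(z) = 2*z + 2 and Q(z) = z^2 + 5*z - 24.
The denominator factors as Q(z) = (z + 8)*(z - 3), so z = -8 is a simple zero of Q and P is analytic there; z = -8 is therefore a simple pole and
  Res(f, z₀) = P(z₀)/Q'(z₀).

Q'(z) = 2*z + 5, so Q'(-8) = -11.
P(-8) = -14.

Res(f, -8) = (-14)/(-11) = 14/11

Final answer: 14/11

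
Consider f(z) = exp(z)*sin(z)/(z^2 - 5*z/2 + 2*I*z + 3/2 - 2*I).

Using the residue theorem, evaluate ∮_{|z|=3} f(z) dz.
exp(1)*pi*(16/17 - 4*I/17)*sin(1) + pi*(-16/17 + 4*I/17)*exp(3/2 - 2*I)*sin(3/2 - 2*I)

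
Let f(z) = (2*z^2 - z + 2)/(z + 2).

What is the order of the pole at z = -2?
Factor the denominator:
  z + 2 = (z + 2)

The numerator P(z) = 2*z^2 - z + 2 has P(-2) = 12 ≠ 0, so no factor of (z + 2) cancels.
Near z = -2 we can therefore write f(z) = g(z)/(z + 2) with g analytic at -2 and g(-2) ≠ 0 (g is just the numerator).

Hence z = -2 is a pole of order 1.

Final answer: 1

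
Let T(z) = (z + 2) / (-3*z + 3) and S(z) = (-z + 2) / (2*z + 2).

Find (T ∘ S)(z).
(z + 2)/(3*z)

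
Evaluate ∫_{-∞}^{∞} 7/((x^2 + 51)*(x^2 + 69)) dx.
Let f(z) = 7/((z^2 + 51)*(z^2 + 69)). The denominator has no real zeros and deg Q - deg P = 4 ≥ 2, so the integral of f over the upper semicircle |z| = R tends to 0 as R → ∞. Closing the contour in the upper half-plane,
  ∫_{-∞}^{∞} f(x) dx = 2πi · Σ Res(f, z_k)  over the poles with Im z_k > 0.

Zeros of the denominator: z^2 + 51 = 0 gives z = ±sqrt(51)*I; z^2 + 69 = 0 gives z = ±sqrt(69)*I.
Upper half-plane: z = sqrt(51)*I, z = sqrt(69)*I (simple).

Each pole is a simple zero of Q(z) = z^4 + 120*z^2 + 3519, so Res(f, z₀) = P(z₀)/Q'(z₀) with P(z) = 7, Q'(z) = 4*z^3 + 240*z:
  Res(f, sqrt(51)*I) = (7)/(36*sqrt(51)*I) = -7*sqrt(51)*I/1836
  Res(f, sqrt(69)*I) = (7)/(-36*sqrt(69)*I) = 7*sqrt(69)*I/2484

Sum of residues: 7*I*(-23*sqrt(51) + 17*sqrt(69))/42228
∫_{-∞}^{∞} f(x) dx = 2πi · (7*I*(-23*sqrt(51) + 17*sqrt(69))/42228) = 7*pi*(-17*sqrt(69) + 23*sqrt(51))/21114

Final answer: 7*pi*(-17*sqrt(69) + 23*sqrt(51))/21114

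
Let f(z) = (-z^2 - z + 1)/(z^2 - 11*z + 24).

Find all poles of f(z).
The singularities of f are the zeros of the denominator. Factoring,
  z^2 - 11*z + 24 = (z - 8)*(z - 3)
so the candidates are z = 8, z = 3.

Check the numerator P(z) = -z^2 - z + 1 at each one:
  P(8) = -71 ≠ 0, so z = 8 is a (simple) pole.
  P(3) = -11 ≠ 0, so z = 3 is a (simple) pole.

Poles of f: {3, 8}

Final answer: {3, 8}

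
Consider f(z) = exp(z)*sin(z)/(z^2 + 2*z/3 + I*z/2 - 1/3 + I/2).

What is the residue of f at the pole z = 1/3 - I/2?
Write f(z) = P(z)/Q(z) with P(z) = exp(z)*sin(z) and Q(z) = z^2 + 2*z/3 + I*z/2 - 1/3 + I/2.
The denominator factors as Q(z) = (z - 1/3 + I/2)*(z + 1), so z = 1/3 - I/2 is a simple zero of Q and P is analytic there; z = 1/3 - I/2 is therefore a simple pole and
  Res(f, z₀) = P(z₀)/Q'(z₀).

Q'(z) = 2*z + 2/3 + I/2, so Q'(1/3 - I/2) = 4/3 - I/2.
P(1/3 - I/2) = exp(1/3 - I/2)*sin(1/3 - I/2).

Res(f, 1/3 - I/2) = (exp(1/3 - I/2)*sin(1/3 - I/2))/(4/3 - I/2) = (48/73 + 18*I/73)*exp(1/3 - I/2)*sin(1/3 - I/2)

Final answer: (48/73 + 18*I/73)*exp(1/3 - I/2)*sin(1/3 - I/2)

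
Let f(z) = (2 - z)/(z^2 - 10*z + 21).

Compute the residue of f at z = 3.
Write f(z) = P(z)/Q(z) with P(z) = 2 - z and Q(z) = z^2 - 10*z + 21.
The denominator factors as Q(z) = (z - 7)*(z - 3), so z = 3 is a simple zero of Q and P is analytic there; z = 3 is therefore a simple pole and
  Res(f, z₀) = P(z₀)/Q'(z₀).

Q'(z) = 2*z - 10, so Q'(3) = -4.
P(3) = -1.

Res(f, 3) = (-1)/(-4) = 1/4

Final answer: 1/4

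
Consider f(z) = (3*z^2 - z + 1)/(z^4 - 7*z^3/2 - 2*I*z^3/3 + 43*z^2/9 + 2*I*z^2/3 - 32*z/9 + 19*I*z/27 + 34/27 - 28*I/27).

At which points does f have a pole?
The singularities of f are the zeros of the denominator. Factoring,
  z^4 - 7*z^3/2 - 2*I*z^3/3 + 43*z^2/9 + 2*I*z^2/3 - 32*z/9 + 19*I*z/27 + 34/27 - 28*I/27 = (z - 1 - I)*(z + 2*I/3)*(z - 1 + I/3)*(z - 3/2 - 2*I/3)
so the candidates are z = 1 + I, z = -2*I/3, z = 1 - I/3, z = 3/2 + 2*I/3.

Check the numerator P(z) = 3*z^2 - z + 1 at each one:
  P(1 + I) = 5*I ≠ 0, so z = 1 + I is a (simple) pole.
  P(-2*I/3) = -1/3 + 2*I/3 ≠ 0, so z = -2*I/3 is a (simple) pole.
  P(1 - I/3) = 8/3 - 5*I/3 ≠ 0, so z = 1 - I/3 is a (simple) pole.
  P(3/2 + 2*I/3) = 59/12 + 16*I/3 ≠ 0, so z = 3/2 + 2*I/3 is a (simple) pole.

Poles of f: {-2*I/3, 1 - I/3, 1 + I, 3/2 + 2*I/3}

Final answer: {-2*I/3, 1 - I/3, 1 + I, 3/2 + 2*I/3}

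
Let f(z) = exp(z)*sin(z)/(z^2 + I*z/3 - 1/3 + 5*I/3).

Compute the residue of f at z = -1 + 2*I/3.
(18/61 + 15*I/61)*exp(-1 + 2*I/3)*sin(1 - 2*I/3)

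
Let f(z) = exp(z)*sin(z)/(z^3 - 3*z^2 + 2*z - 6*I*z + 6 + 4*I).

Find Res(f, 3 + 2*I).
(-1/325 - 18*I/325)*exp(3 + 2*I)*sin(3 + 2*I)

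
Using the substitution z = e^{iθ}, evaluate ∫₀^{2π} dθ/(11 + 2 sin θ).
Call the integral J. The integrand is 2π-periodic and we integrate over a full period, so shifting θ does not change the value (θ → θ + π/2 turns sin θ into cos θ). Hence
  J = ∫₀^{2π} dθ/(11 + 2 cos θ).
Put z = e^{iθ}: then cos θ = (z + 1/z)/2, dθ = dz/(iz), and z runs once counterclockwise around |z| = 1:
  J = ∮_{|z|=1} 1/(11 + 2*(z + 1/z)/2) · dz/(iz) = (2/i) ∮_{|z|=1} dz/(2*z^2 + 22*z + 2).
The roots of 2*z^2 + 22*z + 2 are z = (-11 ± sqrt(11^2 - 2^2))/2, with sqrt(117) = 3*sqrt(13); their product is 1, so only z₊ = -11/2 + 3*sqrt(13)/2 lies inside the unit circle (z₋ = -11/2 - 3*sqrt(13)/2 lies outside).
z₊ is a simple zero of q(z) = 2*z^2 + 22*z + 2, so Res(1/q, z₊) = 1/q'(z₊) with q'(z) = 4*z + 22; and q'(z₊) = 2*(z₊ - z₋) = 6*sqrt(13).
Therefore J = (2/i) · 2πi · 1/(6*sqrt(13)) = 2*pi/(3*sqrt(13)) = 2*sqrt(13)*pi/39

Final answer: 2*sqrt(13)*pi/39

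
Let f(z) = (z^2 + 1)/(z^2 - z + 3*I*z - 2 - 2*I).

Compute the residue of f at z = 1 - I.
Write f(z) = P(z)/Q(z) with P(z) = z^2 + 1 and Q(z) = z^2 - z + 3*I*z - 2 - 2*I.
The denominator factors as Q(z) = (z + 2*I)*(z - 1 + I), so z = 1 - I is a simple zero of Q and P is analytic there; z = 1 - I is therefore a simple pole and
  Res(f, z₀) = P(z₀)/Q'(z₀).

Q'(z) = 2*z - 1 + 3*I, so Q'(1 - I) = 1 + I.
P(1 - I) = 1 - 2*I.

Res(f, 1 - I) = (1 - 2*I)/(1 + I) = -1/2 - 3*I/2

Final answer: -1/2 - 3*I/2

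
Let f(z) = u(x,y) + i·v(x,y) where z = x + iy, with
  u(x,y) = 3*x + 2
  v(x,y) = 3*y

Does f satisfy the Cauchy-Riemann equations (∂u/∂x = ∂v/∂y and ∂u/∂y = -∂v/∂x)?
∂u/∂x = 3
∂v/∂y = 3
∂u/∂y = 0
∂v/∂x = 0
∂u/∂x = ∂v/∂y and ∂u/∂y = -∂v/∂x hold identically; f is analytic.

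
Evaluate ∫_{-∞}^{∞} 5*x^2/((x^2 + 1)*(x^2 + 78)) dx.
Let f(z) = 5*z^2/((z^2 + 1)*(z^2 + 78)). The denominator has no real zeros and deg Q - deg P = 2 ≥ 2, so the integral of f over the upper semicircle |z| = R tends to 0 as R → ∞. Closing the contour in the upper half-plane,
  ∫_{-∞}^{∞} f(x) dx = 2πi · Σ Res(f, z_k)  over the poles with Im z_k > 0.

Zeros of the denominator: z^2 + 78 = 0 gives z = ±sqrt(78)*I; z^2 + 1 = 0 gives z = ±I.
Upper half-plane: z = I, z = sqrt(78)*I (simple).

Each pole is a simple zero of Q(z) = z^4 + 79*z^2 + 78, so Res(f, z₀) = P(z₀)/Q'(z₀) with P(z) = 5*z^2, Q'(z) = 4*z^3 + 158*z:
  Res(f, I) = (-5)/(154*I) = 5*I/154
  Res(f, sqrt(78)*I) = (-390)/(-154*sqrt(78)*I) = -5*sqrt(78)*I/154

Sum of residues: 5*I*(1 - sqrt(78))/154
∫_{-∞}^{∞} f(x) dx = 2πi · (5*I*(1 - sqrt(78))/154) = 5*pi*(-1 + sqrt(78))/77

Final answer: 5*pi*(-1 + sqrt(78))/77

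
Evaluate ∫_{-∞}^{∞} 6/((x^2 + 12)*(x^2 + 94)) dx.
Let f(z) = 6/((z^2 + 12)*(z^2 + 94)). The denominator has no real zeros and deg Q - deg P = 4 ≥ 2, so the integral of f over the upper semicircle |z| = R tends to 0 as R → ∞. Closing the contour in the upper half-plane,
  ∫_{-∞}^{∞} f(x) dx = 2πi · Σ Res(f, z_k)  over the poles with Im z_k > 0.

Zeros of the denominator: z^2 + 12 = 0 gives z = ±2*sqrt(3)*I; z^2 + 94 = 0 gives z = ±sqrt(94)*I.
Upper half-plane: z = 2*sqrt(3)*I, z = sqrt(94)*I (simple).

Each pole is a simple zero of Q(z) = z^4 + 106*z^2 + 1128, so Res(f, z₀) = P(z₀)/Q'(z₀) with P(z) = 6, Q'(z) = 4*z^3 + 212*z:
  Res(f, 2*sqrt(3)*I) = (6)/(328*sqrt(3)*I) = -sqrt(3)*I/164
  Res(f, sqrt(94)*I) = (6)/(-164*sqrt(94)*I) = 3*sqrt(94)*I/7708

Sum of residues: I*(-47*sqrt(3) + 3*sqrt(94))/7708
∫_{-∞}^{∞} f(x) dx = 2πi · (I*(-47*sqrt(3) + 3*sqrt(94))/7708) = pi*(-3*sqrt(94) + 47*sqrt(3))/3854

Final answer: pi*(-3*sqrt(94) + 47*sqrt(3))/3854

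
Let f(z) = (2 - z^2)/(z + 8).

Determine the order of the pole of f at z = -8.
Factor the denominator:
  z + 8 = (z + 8)

The numerator P(z) = 2 - z^2 has P(-8) = -62 ≠ 0, so no factor of (z + 8) cancels.
Near z = -8 we can therefore write f(z) = g(z)/(z + 8) with g analytic at -8 and g(-8) ≠ 0 (g is just the numerator).

Hence z = -8 is a pole of order 1.

Final answer: 1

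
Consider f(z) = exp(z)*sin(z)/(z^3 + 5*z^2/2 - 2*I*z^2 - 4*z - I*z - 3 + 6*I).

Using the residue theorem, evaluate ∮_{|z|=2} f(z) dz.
By the residue theorem, ∮_C f(z) dz = 2πi · (sum of the residues of f at the poles inside |z| = 2).

The denominator factors as (z + 3 - I)*(z - 3/2)*(z + 1 - I), so the singularities of f are simple poles at z = -3 + I, z = 3/2, z = -1 + I.
  |-3 + I|² = 10 > 4 = 2², so this pole is outside the contour.
  |3/2|² = 9/4 < 4 = 2², so this pole is inside the contour.
  |-1 + I|² = 2 < 4 = 2², so this pole is inside the contour.

With P(z) = exp(z)*sin(z) and Q(z) = z^3 + 5*z^2/2 - 2*I*z^2 - 4*z - I*z - 3 + 6*I, each pole is simple, so Res(f, z₀) = P(z₀)/Q'(z₀) with Q'(z) = 3*z^2 + 5*z - 4*I*z - 4 - I.
  Res(f, 3/2) = P(3/2)/Q'(3/2) = (exp(3/2)*sin(3/2))/(41/4 - 7*I) = (164/2465 + 112*I/2465)*exp(3/2)*sin(3/2)
  Res(f, -1 + I) = P(-1 + I)/Q'(-1 + I) = (-exp(-1 + I)*sin(1 - I))/(-5 + 2*I) = (5/29 + 2*I/29)*exp(-1 + I)*sin(1 - I)

Sum of residues inside C: (5/29 + 2*I/29)*exp(-1 + I)*sin(1 - I) + (164/2465 + 112*I/2465)*exp(3/2)*sin(3/2)
∮_C f(z) dz = 2πi · ((5/29 + 2*I/29)*exp(-1 + I)*sin(1 - I) + (164/2465 + 112*I/2465)*exp(3/2)*sin(3/2)) = pi*(-4/29 + 10*I/29)*exp(-1 + I)*sin(1 - I) + pi*(-224/2465 + 328*I/2465)*exp(3/2)*sin(3/2)

Final answer: pi*(-4/29 + 10*I/29)*exp(-1 + I)*sin(1 - I) + pi*(-224/2465 + 328*I/2465)*exp(3/2)*sin(3/2)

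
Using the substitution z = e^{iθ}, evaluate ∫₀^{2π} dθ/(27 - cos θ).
Call the integral J. The integrand is 2π-periodic and we integrate over a full period, so shifting θ does not change the value (θ → θ + π flips the sign of the trig term). Hence
  J = ∫₀^{2π} dθ/(27 + cos θ).
Put z = e^{iθ}: then cos θ = (z + 1/z)/2, dθ = dz/(iz), and z runs once counterclockwise around |z| = 1:
  J = ∮_{|z|=1} 1/(27 + (z + 1/z)/2) · dz/(iz) = (2/i) ∮_{|z|=1} dz/(z^2 + 54*z + 1).
The roots of z^2 + 54*z + 1 are z = (-27 ± sqrt(27^2 - 1^2)), with sqrt(728) = 2*sqrt(182); their product is 1, so only z₊ = -27 + 2*sqrt(182) lies inside the unit circle (z₋ = -27 - 2*sqrt(182) lies outside).
z₊ is a simple zero of q(z) = z^2 + 54*z + 1, so Res(1/q, z₊) = 1/q'(z₊) with q'(z) = 2*z + 54; and q'(z₊) = (z₊ - z₋) = 4*sqrt(182).
Therefore J = (2/i) · 2πi · 1/(4*sqrt(182)) = 2*pi/(2*sqrt(182)) = sqrt(182)*pi/182

Final answer: sqrt(182)*pi/182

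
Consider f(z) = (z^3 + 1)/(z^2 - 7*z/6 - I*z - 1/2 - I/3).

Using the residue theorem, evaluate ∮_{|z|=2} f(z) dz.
By the residue theorem, ∮_C f(z) dz = 2πi · (sum of the residues of f at the poles inside |z| = 2).

The denominator factors as (z + 1/3)*(z - 3/2 - I), so the singularities of f are simple poles at z = -1/3, z = 3/2 + I.
  |-1/3|² = 1/9 < 4 = 2², so this pole is inside the contour.
  |3/2 + I|² = 13/4 < 4 = 2², so this pole is inside the contour.

With P(z) = z^3 + 1 and Q(z) = z^2 - 7*z/6 - I*z - 1/2 - I/3, each pole is simple, so Res(f, z₀) = P(z₀)/Q'(z₀) with Q'(z) = 2*z - 7/6 - I.
  Res(f, -1/3) = P(-1/3)/Q'(-1/3) = (26/27)/(-11/6 - I) = -572/1413 + 104*I/471
  Res(f, 3/2 + I) = P(3/2 + I)/Q'(3/2 + I) = (-1/8 + 23*I/4)/(11/6 + I) = 795/628 + 384*I/157

Sum of residues inside C: 31/36 + 8*I/3
∮_C f(z) dz = 2πi · (31/36 + 8*I/3) = pi*(-16/3 + 31*I/18)

Final answer: pi*(-16/3 + 31*I/18)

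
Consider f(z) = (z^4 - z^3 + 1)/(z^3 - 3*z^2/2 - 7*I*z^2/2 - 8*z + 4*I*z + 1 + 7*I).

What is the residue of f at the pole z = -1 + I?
Write f(z) = P(z)/Q(z) with P(z) = z^4 - z^3 + 1 and Q(z) = z^3 - 3*z^2/2 - 7*I*z^2/2 - 8*z + 4*I*z + 1 + 7*I.
The denominator factors as Q(z) = (z - 3 - I)*(z + 1/2 - 3*I/2)*(z + 1 - I), so z = -1 + I is a simple zero of Q and P is analytic there; z = -1 + I is therefore a simple pole and
  Res(f, z₀) = P(z₀)/Q'(z₀).

Q'(z) = 3*z^2 - 3*z - 7*I*z - 8 + 4*I, so Q'(-1 + I) = 2 + 2*I.
P(-1 + I) = -5 - 2*I.

Res(f, -1 + I) = (-5 - 2*I)/(2 + 2*I) = -7/4 + 3*I/4

Final answer: -7/4 + 3*I/4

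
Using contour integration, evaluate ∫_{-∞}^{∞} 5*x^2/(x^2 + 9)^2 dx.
5*pi/6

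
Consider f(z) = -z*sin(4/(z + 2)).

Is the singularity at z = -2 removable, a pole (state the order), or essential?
Let u = z + 2. Then
  sin(4/u) = Σ_{k≥0} (-1)^k (4)^(2k+1)/((2k+1)!·u^(2k+1)) = 4/u - 32/(3*u^3) + 128/(15*u^5) + ...
which has infinitely many negative powers of u, so sin(4/(z + 2)) has an essential singularity at z = -2.
The extra factor z is a nonzero polynomial; if the product had at most a pole at z = -2, dividing by that polynomial would leave sin(4/(z + 2)) with at most a pole too — contradiction. (Equivalently, the product's Laurent series still has infinitely many negative powers.)
So the singularity is essential.

Final answer: essential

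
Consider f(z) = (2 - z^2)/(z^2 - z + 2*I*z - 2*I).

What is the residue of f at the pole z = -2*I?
Write f(z) = P(z)/Q(z) with P(z) = 2 - z^2 and Q(z) = z^2 - z + 2*I*z - 2*I.
The denominator factors as Q(z) = (z - 1)*(z + 2*I), so z = -2*I is a simple zero of Q and P is analytic there; z = -2*I is therefore a simple pole and
  Res(f, z₀) = P(z₀)/Q'(z₀).

Q'(z) = 2*z - 1 + 2*I, so Q'(-2*I) = -1 - 2*I.
P(-2*I) = 6.

Res(f, -2*I) = (6)/(-1 - 2*I) = -6/5 + 12*I/5

Final answer: -6/5 + 12*I/5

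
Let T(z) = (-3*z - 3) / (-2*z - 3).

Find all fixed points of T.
T(z) = z means -3*z - 3 = z*(-2*z - 3), i.e.
  3 - 2*z^2 = 0.
Discriminant: (0)^2 - 4*(-2)*(3) = 24, so the roots are real.
  z = (0 ± sqrt(24))/(2*(-2))
Fixed points: {-sqrt(6)/2, sqrt(6)/2}

Final answer: {-sqrt(6)/2, sqrt(6)/2}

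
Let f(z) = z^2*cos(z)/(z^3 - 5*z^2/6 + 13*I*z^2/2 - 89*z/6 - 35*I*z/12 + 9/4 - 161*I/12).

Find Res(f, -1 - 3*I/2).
Write f(z) = P(z)/Q(z) with P(z) = z^2*cos(z) and Q(z) = z^3 - 5*z^2/6 + 13*I*z^2/2 - 89*z/6 - 35*I*z/12 + 9/4 - 161*I/12.
The denominator factors as Q(z) = (z - 1/3 + 3*I)*(z + 1 + 3*I/2)*(z - 3/2 + 2*I), so z = -1 - 3*I/2 is a simple zero of Q and P is analytic there; z = -1 - 3*I/2 is therefore a simple pole and
  Res(f, z₀) = P(z₀)/Q'(z₀).

Q'(z) = 3*z^2 - 5*z/3 + 13*I*z - 89/6 - 35*I/12, so Q'(-1 - 3*I/2) = 31/12 - 53*I/12.
P(-1 - 3*I/2) = (-5/4 + 3*I)*cos(1 + 3*I/2).

Res(f, -1 - 3*I/2) = ((-5/4 + 3*I)*cos(1 + 3*I/2))/(31/12 - 53*I/12) = (-2373/3770 + 321*I/3770)*cos(1 + 3*I/2)

Final answer: (-2373/3770 + 321*I/3770)*cos(1 + 3*I/2)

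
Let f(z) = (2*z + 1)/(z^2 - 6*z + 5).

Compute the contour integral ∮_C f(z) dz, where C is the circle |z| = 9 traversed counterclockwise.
By the residue theorem, ∮_C f(z) dz = 2πi · (sum of the residues of f at the poles inside |z| = 9).

The denominator factors as (z - 1)*(z - 5), so the singularities of f are simple poles at z = 1, z = 5.
  |1|² = 1 < 81 = 9², so this pole is inside the contour.
  |5|² = 25 < 81 = 9², so this pole is inside the contour.

With P(z) = 2*z + 1 and Q(z) = z^2 - 6*z + 5, each pole is simple, so Res(f, z₀) = P(z₀)/Q'(z₀) with Q'(z) = 2*z - 6.
  Res(f, 1) = P(1)/Q'(1) = (3)/(-4) = -3/4
  Res(f, 5) = P(5)/Q'(5) = (11)/(4) = 11/4

Sum of residues inside C: 2
∮_C f(z) dz = 2πi · (2) = 4*I*pi

Final answer: 4*I*pi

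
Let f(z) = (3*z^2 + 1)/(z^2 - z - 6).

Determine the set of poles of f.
The singularities of f are the zeros of the denominator. Factoring,
  z^2 - z - 6 = (z + 2)*(z - 3)
so the candidates are z = -2, z = 3.

Check the numerator P(z) = 3*z^2 + 1 at each one:
  P(-2) = 13 ≠ 0, so z = -2 is a (simple) pole.
  P(3) = 28 ≠ 0, so z = 3 is a (simple) pole.

Poles of f: {-2, 3}

Final answer: {-2, 3}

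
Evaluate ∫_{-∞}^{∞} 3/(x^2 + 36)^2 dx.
Let f(z) = 3/(z^2 + 36)^2. The denominator has no real zeros and deg Q - deg P = 4 ≥ 2, so the integral of f over the upper semicircle |z| = R tends to 0 as R → ∞. Closing the contour in the upper half-plane,
  ∫_{-∞}^{∞} f(x) dx = 2πi · Σ Res(f, z_k)  over the poles with Im z_k > 0.

Zeros of the denominator: z^2 + 36 = 0 gives z = ±6*I.
Upper half-plane: z = 6*I (a pole of order 2).

Write f(z) = g(z)/(z - 6*I)^2 with g(z) = 3/(z + 6*I)^2. For a double pole, Res(f, z₀) = g'(z₀):
  g'(z) = -6/(z + 6*I)^3
  Res(f, 6*I) = g'(6*I) = -I/288

∫_{-∞}^{∞} f(x) dx = 2πi · (-I/288) = pi/144

Final answer: pi/144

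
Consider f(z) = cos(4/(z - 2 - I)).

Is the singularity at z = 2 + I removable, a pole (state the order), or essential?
Let u = z - 2 - I. Then
  cos(4/u) = Σ_{k≥0} (-1)^k (4)^(2k)/((2k)!·u^(2k)) = 1 - 8/u^2 + 32/(3*u^4) + ...
which has infinitely many negative powers of u, so cos(4/(z - 2 - I)) has an essential singularity at z = 2 + I.
So the singularity is essential.

Final answer: essential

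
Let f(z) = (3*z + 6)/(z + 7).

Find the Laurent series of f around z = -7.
-15/(z + 7) + 3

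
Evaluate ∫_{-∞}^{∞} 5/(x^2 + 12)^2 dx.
Let f(z) = 5/(z^2 + 12)^2. The denominator has no real zeros and deg Q - deg P = 4 ≥ 2, so the integral of f over the upper semicircle |z| = R tends to 0 as R → ∞. Closing the contour in the upper half-plane,
  ∫_{-∞}^{∞} f(x) dx = 2πi · Σ Res(f, z_k)  over the poles with Im z_k > 0.

Zeros of the denominator: z^2 + 12 = 0 gives z = ±2*sqrt(3)*I.
Upper half-plane: z = 2*sqrt(3)*I (a pole of order 2).

Write f(z) = g(z)/(z - 2*sqrt(3)*I)^2 with g(z) = 5/(z + 2*sqrt(3)*I)^2. For a double pole, Res(f, z₀) = g'(z₀):
  g'(z) = -10/(z + 2*sqrt(3)*I)^3
  Res(f, 2*sqrt(3)*I) = g'(2*sqrt(3)*I) = -5*sqrt(3)*I/288

∫_{-∞}^{∞} f(x) dx = 2πi · (-5*sqrt(3)*I/288) = 5*sqrt(3)*pi/144

Final answer: 5*sqrt(3)*pi/144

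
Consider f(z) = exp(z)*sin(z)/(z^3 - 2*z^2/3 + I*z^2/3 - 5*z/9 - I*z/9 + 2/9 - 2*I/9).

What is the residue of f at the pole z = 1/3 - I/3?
Write f(z) = P(z)/Q(z) with P(z) = exp(z)*sin(z) and Q(z) = z^3 - 2*z^2/3 + I*z^2/3 - 5*z/9 - I*z/9 + 2/9 - 2*I/9.
The denominator factors as Q(z) = (z - 1)*(z - 1/3 + I/3)*(z + 2/3), so z = 1/3 - I/3 is a simple zero of Q and P is analytic there; z = 1/3 - I/3 is therefore a simple pole and
  Res(f, z₀) = P(z₀)/Q'(z₀).

Q'(z) = 3*z^2 - 4*z/3 + 2*I*z/3 - 5/9 - I/9, so Q'(1/3 - I/3) = -7/9 - I/9.
P(1/3 - I/3) = exp(1/3 - I/3)*sin(1/3 - I/3).

Res(f, 1/3 - I/3) = (exp(1/3 - I/3)*sin(1/3 - I/3))/(-7/9 - I/9) = (-63/50 + 9*I/50)*exp(1/3 - I/3)*sin(1/3 - I/3)

Final answer: (-63/50 + 9*I/50)*exp(1/3 - I/3)*sin(1/3 - I/3)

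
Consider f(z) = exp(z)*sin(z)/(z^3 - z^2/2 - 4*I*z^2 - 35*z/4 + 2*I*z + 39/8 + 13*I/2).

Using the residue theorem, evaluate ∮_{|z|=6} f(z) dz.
By the residue theorem, ∮_C f(z) dz = 2πi · (sum of the residues of f at the poles inside |z| = 6).

The denominator factors as (z + 2 - 3*I/2)*(z - 1 - 3*I/2)*(z - 3/2 - I), so the singularities of f are simple poles at z = -2 + 3*I/2, z = 1 + 3*I/2, z = 3/2 + I.
  |-2 + 3*I/2|² = 25/4 < 36 = 6², so this pole is inside the contour.
  |1 + 3*I/2|² = 13/4 < 36 = 6², so this pole is inside the contour.
  |3/2 + I|² = 13/4 < 36 = 6², so this pole is inside the contour.

With P(z) = exp(z)*sin(z) and Q(z) = z^3 - z^2/2 - 4*I*z^2 - 35*z/4 + 2*I*z + 39/8 + 13*I/2, each pole is simple, so Res(f, z₀) = P(z₀)/Q'(z₀) with Q'(z) = 3*z^2 - z - 8*I*z - 35/4 + 2*I.
  Res(f, -2 + 3*I/2) = P(-2 + 3*I/2)/Q'(-2 + 3*I/2) = (-exp(-2 + 3*I/2)*sin(2 - 3*I/2))/(21/2 - 3*I/2) = (-7/75 - I/75)*exp(-2 + 3*I/2)*sin(2 - 3*I/2)
  Res(f, 1 + 3*I/2) = P(1 + 3*I/2)/Q'(1 + 3*I/2) = (exp(1 + 3*I/2)*sin(1 + 3*I/2))/(-3/2 + 3*I/2) = (-1/3 - I/3)*exp(1 + 3*I/2)*sin(1 + 3*I/2)
  Res(f, 3/2 + I) = P(3/2 + I)/Q'(3/2 + I) = (exp(3/2 + I)*sin(3/2 + I))/(3/2 - 2*I) = (6/25 + 8*I/25)*exp(3/2 + I)*sin(3/2 + I)

Sum of residues inside C: (-1/3 - I/3)*exp(1 + 3*I/2)*sin(1 + 3*I/2) + (-7/75 - I/75)*exp(-2 + 3*I/2)*sin(2 - 3*I/2) + (6/25 + 8*I/25)*exp(3/2 + I)*sin(3/2 + I)
∮_C f(z) dz = 2πi · ((-1/3 - I/3)*exp(1 + 3*I/2)*sin(1 + 3*I/2) + (-7/75 - I/75)*exp(-2 + 3*I/2)*sin(2 - 3*I/2) + (6/25 + 8*I/25)*exp(3/2 + I)*sin(3/2 + I)) = pi*(-16/25 + 12*I/25)*exp(3/2 + I)*sin(3/2 + I) + pi*(2/75 - 14*I/75)*exp(-2 + 3*I/2)*sin(2 - 3*I/2) + pi*(2/3 - 2*I/3)*exp(1 + 3*I/2)*sin(1 + 3*I/2)

Final answer: pi*(-16/25 + 12*I/25)*exp(3/2 + I)*sin(3/2 + I) + pi*(2/75 - 14*I/75)*exp(-2 + 3*I/2)*sin(2 - 3*I/2) + pi*(2/3 - 2*I/3)*exp(1 + 3*I/2)*sin(1 + 3*I/2)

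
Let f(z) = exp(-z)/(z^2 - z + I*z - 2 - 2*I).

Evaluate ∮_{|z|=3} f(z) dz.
By the residue theorem, ∮_C f(z) dz = 2πi · (sum of the residues of f at the poles inside |z| = 3).

The denominator factors as (z - 2)*(z + 1 + I), so the singularities of f are simple poles at z = 2, z = -1 - I.
  |2|² = 4 < 9 = 3², so this pole is inside the contour.
  |-1 - I|² = 2 < 9 = 3², so this pole is inside the contour.

With P(z) = exp(-z) and Q(z) = z^2 - z + I*z - 2 - 2*I, each pole is simple, so Res(f, z₀) = P(z₀)/Q'(z₀) with Q'(z) = 2*z - 1 + I.
  Res(f, 2) = P(2)/Q'(2) = (exp(-2))/(3 + I) = (3/10 - I/10)*exp(-2)
  Res(f, -1 - I) = P(-1 - I)/Q'(-1 - I) = (exp(1 + I))/(-3 - I) = (-3/10 + I/10)*exp(1 + I)

Sum of residues inside C: (-3/10 + I/10)*exp(1 + I) + (3/10 - I/10)*exp(-2)
∮_C f(z) dz = 2πi · ((-3/10 + I/10)*exp(1 + I) + (3/10 - I/10)*exp(-2)) = pi*(-1/5 - 3*I/5)*exp(1 + I) + pi*(1/5 + 3*I/5)*exp(-2)

Final answer: pi*(-1/5 - 3*I/5)*exp(1 + I) + pi*(1/5 + 3*I/5)*exp(-2)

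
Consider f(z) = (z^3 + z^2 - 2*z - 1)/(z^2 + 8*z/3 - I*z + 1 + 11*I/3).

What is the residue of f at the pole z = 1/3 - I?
-1436/1629 - 35*I/181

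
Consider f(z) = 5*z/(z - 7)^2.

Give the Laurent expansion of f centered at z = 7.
35/(z - 7)^2 + 5/(z - 7)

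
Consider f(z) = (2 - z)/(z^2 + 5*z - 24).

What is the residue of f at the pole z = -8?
-10/11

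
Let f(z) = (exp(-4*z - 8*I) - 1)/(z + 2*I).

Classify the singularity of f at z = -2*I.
Let u = z + 2*I. The exponent is -4*z - 8*I = -4u, so
  f = (e^(-4u) - 1)/u = ((-4u) + (-4u)^2/2 + (-4u)^3/6 + ...)/u = -4 + (8)*u + (-32/3)*u^2 + ...
The Laurent expansion about u = 0 has no negative powers; equivalently lim_{z→-2*I} f(z) = -4 exists and is finite.
So the singularity is removable.

Final answer: removable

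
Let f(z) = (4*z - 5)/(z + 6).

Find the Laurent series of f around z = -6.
Put w = z - (-6), i.e. z = w - 6. The denominator is w, so it suffices to rewrite the numerator in powers of w.

P(z) = 4*z - 5
P(w - 6) = -29 + 4*w

Dividing each term by w:
  f = -29/w + 4

Substituting back w = z + 6:
  f(z) = -29/(z + 6) + 4

The series is finite because the numerator is a polynomial; the negative powers form the principal part, and the coefficient of 1/(z + 6) gives Res(f, -6) = -29.

Final answer: -29/(z + 6) + 4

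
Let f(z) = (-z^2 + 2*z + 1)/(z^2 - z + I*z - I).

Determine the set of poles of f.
The singularities of f are the zeros of the denominator. Factoring,
  z^2 - z + I*z - I = (z - 1)*(z + I)
so the candidates are z = 1, z = -I.

Check the numerator P(z) = -z^2 + 2*z + 1 at each one:
  P(1) = 2 ≠ 0, so z = 1 is a (simple) pole.
  P(-I) = 2 - 2*I ≠ 0, so z = -I is a (simple) pole.

Poles of f: {-I, 1}

Final answer: {-I, 1}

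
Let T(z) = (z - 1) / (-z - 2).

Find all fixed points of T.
T(z) = z means z - 1 = z*(-z - 2), i.e.
  -z^2 - 3*z + 1 = 0.
Discriminant: (-3)^2 - 4*(-1)*(1) = 13, so the roots are real.
  z = (3 ± sqrt(13))/(2*(-1))
Fixed points: {-sqrt(13)/2 - 3/2, -3/2 + sqrt(13)/2}

Final answer: {-sqrt(13)/2 - 3/2, -3/2 + sqrt(13)/2}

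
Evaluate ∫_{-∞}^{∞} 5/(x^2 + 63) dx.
5*sqrt(7)*pi/21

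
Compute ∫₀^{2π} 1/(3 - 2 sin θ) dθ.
Call the integral J. The integrand is 2π-periodic and we integrate over a full period, so shifting θ does not change the value (θ → θ + π/2 turns sin θ into cos θ; θ → θ + π flips the sign of the trig term). Hence
  J = ∫₀^{2π} dθ/(3 + 2 cos θ).
Put z = e^{iθ}: then cos θ = (z + 1/z)/2, dθ = dz/(iz), and z runs once counterclockwise around |z| = 1:
  J = ∮_{|z|=1} 1/(3 + 2*(z + 1/z)/2) · dz/(iz) = (2/i) ∮_{|z|=1} dz/(2*z^2 + 6*z + 2).
The roots of 2*z^2 + 6*z + 2 are z = (-3 ± sqrt(3^2 - 2^2))/2, with sqrt(5) = sqrt(5); their product is 1, so only z₊ = -3/2 + sqrt(5)/2 lies inside the unit circle (z₋ = -3/2 - sqrt(5)/2 lies outside).
z₊ is a simple zero of q(z) = 2*z^2 + 6*z + 2, so Res(1/q, z₊) = 1/q'(z₊) with q'(z) = 4*z + 6; and q'(z₊) = 2*(z₊ - z₋) = 2*sqrt(5).
Therefore J = (2/i) · 2πi · 1/(2*sqrt(5)) = 2*pi/(sqrt(5)) = 2*sqrt(5)*pi/5

Final answer: 2*sqrt(5)*pi/5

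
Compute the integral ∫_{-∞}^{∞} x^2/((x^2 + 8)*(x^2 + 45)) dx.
Let f(z) = z^2/((z^2 + 8)*(z^2 + 45)). The denominator has no real zeros and deg Q - deg P = 2 ≥ 2, so the integral of f over the upper semicircle |z| = R tends to 0 as R → ∞. Closing the contour in the upper half-plane,
  ∫_{-∞}^{∞} f(x) dx = 2πi · Σ Res(f, z_k)  over the poles with Im z_k > 0.

Zeros of the denominator: z^2 + 8 = 0 gives z = ±2*sqrt(2)*I; z^2 + 45 = 0 gives z = ±3*sqrt(5)*I.
Upper half-plane: z = 2*sqrt(2)*I, z = 3*sqrt(5)*I (simple).

Each pole is a simple zero of Q(z) = z^4 + 53*z^2 + 360, so Res(f, z₀) = P(z₀)/Q'(z₀) with P(z) = z^2, Q'(z) = 4*z^3 + 106*z:
  Res(f, 2*sqrt(2)*I) = (-8)/(148*sqrt(2)*I) = sqrt(2)*I/37
  Res(f, 3*sqrt(5)*I) = (-45)/(-222*sqrt(5)*I) = -3*sqrt(5)*I/74

Sum of residues: I*(-3*sqrt(5) + 2*sqrt(2))/74
∫_{-∞}^{∞} f(x) dx = 2πi · (I*(-3*sqrt(5) + 2*sqrt(2))/74) = pi*(-2*sqrt(2) + 3*sqrt(5))/37

Final answer: pi*(-2*sqrt(2) + 3*sqrt(5))/37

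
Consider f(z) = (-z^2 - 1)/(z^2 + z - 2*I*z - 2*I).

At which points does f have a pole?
The singularities of f are the zeros of the denominator. Factoring,
  z^2 + z - 2*I*z - 2*I = (z + 1)*(z - 2*I)
so the candidates are z = -1, z = 2*I.

Check the numerator P(z) = -z^2 - 1 at each one:
  P(-1) = -2 ≠ 0, so z = -1 is a (simple) pole.
  P(2*I) = 3 ≠ 0, so z = 2*I is a (simple) pole.

Poles of f: {-1, 2*I}

Final answer: {-1, 2*I}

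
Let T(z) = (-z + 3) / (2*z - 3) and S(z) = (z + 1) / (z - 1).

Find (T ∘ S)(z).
(T ∘ S)(z) = T(S(z)) = ((-1)*S(z) + (3))/((2)*S(z) + (-3)). Multiply numerator and denominator by z - 1:
  numerator:   (-1)*(z + 1) + (3)*(z - 1) = 2*z - 4
  denominator: (2)*(z + 1) + (-3)*(z - 1) = -z + 5
(T ∘ S)(z) = (2*z - 4)/(-z + 5) = (-2*z + 4)/(z - 5)

Final answer: (-2*z + 4)/(z - 5)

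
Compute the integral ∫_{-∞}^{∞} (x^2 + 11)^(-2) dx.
sqrt(11)*pi/242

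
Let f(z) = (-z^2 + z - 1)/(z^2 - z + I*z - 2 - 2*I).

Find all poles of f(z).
The singularities of f are the zeros of the denominator. Factoring,
  z^2 - z + I*z - 2 - 2*I = (z - 2)*(z + 1 + I)
so the candidates are z = 2, z = -1 - I.

Check the numerator P(z) = -z^2 + z - 1 at each one:
  P(2) = -3 ≠ 0, so z = 2 is a (simple) pole.
  P(-1 - I) = -2 - 3*I ≠ 0, so z = -1 - I is a (simple) pole.

Poles of f: {-1 - I, 2}

Final answer: {-1 - I, 2}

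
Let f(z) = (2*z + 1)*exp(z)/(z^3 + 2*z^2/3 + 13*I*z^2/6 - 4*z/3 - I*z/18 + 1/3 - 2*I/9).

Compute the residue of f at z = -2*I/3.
(96/61 + 42*I/61)*exp(-2*I/3)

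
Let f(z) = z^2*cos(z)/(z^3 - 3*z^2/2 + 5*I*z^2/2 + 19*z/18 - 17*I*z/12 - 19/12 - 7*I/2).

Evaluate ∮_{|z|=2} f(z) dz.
By the residue theorem, ∮_C f(z) dz = 2πi · (sum of the residues of f at the poles inside |z| = 2).

The denominator factors as (z + 2/3 - I/2)*(z - 2/3 + 3*I)*(z - 3/2), so the singularities of f are simple poles at z = -2/3 + I/2, z = 2/3 - 3*I, z = 3/2.
  |-2/3 + I/2|² = 25/36 < 4 = 2², so this pole is inside the contour.
  |2/3 - 3*I|² = 85/9 > 4 = 2², so this pole is outside the contour.
  |3/2|² = 9/4 < 4 = 2², so this pole is inside the contour.

With P(z) = z^2*cos(z) and Q(z) = z^3 - 3*z^2/2 + 5*I*z^2/2 + 19*z/18 - 17*I*z/12 - 19/12 - 7*I/2, each pole is simple, so Res(f, z₀) = P(z₀)/Q'(z₀) with Q'(z) = 3*z^2 - 3*z + 5*I*z + 19/18 - 17*I/12.
  Res(f, -2/3 + I/2) = P(-2/3 + I/2)/Q'(-2/3 + I/2) = ((7/36 - 2*I/3)*cos(2/3 - I/2))/(41/36 - 33*I/4) = (1483/17978 + 219*I/17978)*cos(2/3 - I/2)
  Res(f, 3/2) = P(3/2)/Q'(3/2) = (9*cos(3/2)/4)/(119/36 + 73*I/12) = (9639/62122 - 17739*I/62122)*cos(3/2)

Sum of residues inside C: (9639/62122 - 17739*I/62122)*cos(3/2) + (1483/17978 + 219*I/17978)*cos(2/3 - I/2)
∮_C f(z) dz = 2πi · ((9639/62122 - 17739*I/62122)*cos(3/2) + (1483/17978 + 219*I/17978)*cos(2/3 - I/2)) = pi*(17739/31061 + 9639*I/31061)*cos(3/2) + pi*(-219/8989 + 1483*I/8989)*cos(2/3 - I/2)

Final answer: pi*(17739/31061 + 9639*I/31061)*cos(3/2) + pi*(-219/8989 + 1483*I/8989)*cos(2/3 - I/2)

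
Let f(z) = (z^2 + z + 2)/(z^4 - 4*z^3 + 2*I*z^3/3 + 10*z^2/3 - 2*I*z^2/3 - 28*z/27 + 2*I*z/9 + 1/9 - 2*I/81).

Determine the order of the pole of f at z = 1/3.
Factor the denominator:
  z^4 - 4*z^3 + 2*I*z^3/3 + 10*z^2/3 - 2*I*z^2/3 - 28*z/27 + 2*I*z/9 + 1/9 - 2*I/81 = (z - 1/3)^3*(z - 3 + 2*I/3)

The numerator P(z) = z^2 + z + 2 has P(1/3) = 22/9 ≠ 0, so no factor of (z - 1/3) cancels.
Near z = 1/3 we can therefore write f(z) = g(z)/(z - 1/3)^3 with g analytic at 1/3 and g(1/3) ≠ 0 (g is the numerator divided by the remaining denominator factors).

Hence z = 1/3 is a pole of order 3.

Final answer: 3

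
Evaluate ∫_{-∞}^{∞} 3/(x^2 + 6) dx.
Let f(z) = 3/(z^2 + 6). The denominator has no real zeros and deg Q - deg P = 2 ≥ 2, so the integral of f over the upper semicircle |z| = R tends to 0 as R → ∞. Closing the contour in the upper half-plane,
  ∫_{-∞}^{∞} f(x) dx = 2πi · Σ Res(f, z_k)  over the poles with Im z_k > 0.

Zeros of the denominator: z^2 + 6 = 0 gives z = ±sqrt(6)*I.
Upper half-plane: z = sqrt(6)*I (simple).

Each pole is a simple zero of Q(z) = z^2 + 6, so Res(f, z₀) = P(z₀)/Q'(z₀) with P(z) = 3, Q'(z) = 2*z:
  Res(f, sqrt(6)*I) = (3)/(2*sqrt(6)*I) = -sqrt(6)*I/4

∫_{-∞}^{∞} f(x) dx = 2πi · (-sqrt(6)*I/4) = sqrt(6)*pi/2

Final answer: sqrt(6)*pi/2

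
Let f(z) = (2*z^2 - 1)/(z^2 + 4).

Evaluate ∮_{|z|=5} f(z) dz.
0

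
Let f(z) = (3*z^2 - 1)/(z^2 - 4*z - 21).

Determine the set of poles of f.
The singularities of f are the zeros of the denominator. Factoring,
  z^2 - 4*z - 21 = (z + 3)*(z - 7)
so the candidates are z = -3, z = 7.

Check the numerator P(z) = 3*z^2 - 1 at each one:
  P(-3) = 26 ≠ 0, so z = -3 is a (simple) pole.
  P(7) = 146 ≠ 0, so z = 7 is a (simple) pole.

Poles of f: {-3, 7}

Final answer: {-3, 7}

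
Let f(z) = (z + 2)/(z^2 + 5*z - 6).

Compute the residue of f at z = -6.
Write f(z) = P(z)/Q(z) with P(z) = z + 2 and Q(z) = z^2 + 5*z - 6.
The denominator factors as Q(z) = (z - 1)*(z + 6), so z = -6 is a simple zero of Q and P is analytic there; z = -6 is therefore a simple pole and
  Res(f, z₀) = P(z₀)/Q'(z₀).

Q'(z) = 2*z + 5, so Q'(-6) = -7.
P(-6) = -4.

Res(f, -6) = (-4)/(-7) = 4/7

Final answer: 4/7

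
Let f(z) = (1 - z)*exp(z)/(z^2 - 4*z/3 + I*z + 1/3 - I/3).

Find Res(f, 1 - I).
Write f(z) = P(z)/Q(z) with P(z) = (1 - z)*exp(z) and Q(z) = z^2 - 4*z/3 + I*z + 1/3 - I/3.
The denominator factors as Q(z) = (z - 1/3)*(z - 1 + I), so z = 1 - I is a simple zero of Q and P is analytic there; z = 1 - I is therefore a simple pole and
  Res(f, z₀) = P(z₀)/Q'(z₀).

Q'(z) = 2*z - 4/3 + I, so Q'(1 - I) = 2/3 - I.
P(1 - I) = I*exp(1 - I).

Res(f, 1 - I) = (I*exp(1 - I))/(2/3 - I) = (-9/13 + 6*I/13)*exp(1 - I)

Final answer: (-9/13 + 6*I/13)*exp(1 - I)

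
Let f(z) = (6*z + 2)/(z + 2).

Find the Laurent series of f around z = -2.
Put w = z - (-2), i.e. z = w - 2. The denominator is w, so it suffices to rewrite the numerator in powers of w.

P(z) = 6*z + 2
P(w - 2) = -10 + 6*w

Dividing each term by w:
  f = -10/w + 6

Substituting back w = z + 2:
  f(z) = -10/(z + 2) + 6

The series is finite because the numerator is a polynomial; the negative powers form the principal part, and the coefficient of 1/(z + 2) gives Res(f, -2) = -10.

Final answer: -10/(z + 2) + 6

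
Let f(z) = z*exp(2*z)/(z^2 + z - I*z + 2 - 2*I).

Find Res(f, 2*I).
Write f(z) = P(z)/Q(z) with P(z) = z*exp(2*z) and Q(z) = z^2 + z - I*z + 2 - 2*I.
The denominator factors as Q(z) = (z - 2*I)*(z + 1 + I), so z = 2*I is a simple zero of Q and P is analytic there; z = 2*I is therefore a simple pole and
  Res(f, z₀) = P(z₀)/Q'(z₀).

Q'(z) = 2*z + 1 - I, so Q'(2*I) = 1 + 3*I.
P(2*I) = 2*I*exp(4*I).

Res(f, 2*I) = (2*I*exp(4*I))/(1 + 3*I) = (3/5 + I/5)*exp(4*I)

Final answer: (3/5 + I/5)*exp(4*I)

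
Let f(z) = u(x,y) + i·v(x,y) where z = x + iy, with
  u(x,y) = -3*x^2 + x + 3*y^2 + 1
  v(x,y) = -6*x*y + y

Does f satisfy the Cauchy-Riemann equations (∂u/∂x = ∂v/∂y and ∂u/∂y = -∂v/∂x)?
∂u/∂x = 1 - 6*x
∂v/∂y = 1 - 6*x
∂u/∂y = 6*y
∂v/∂x = -6*y
∂u/∂x = ∂v/∂y and ∂u/∂y = -∂v/∂x hold identically; f is analytic.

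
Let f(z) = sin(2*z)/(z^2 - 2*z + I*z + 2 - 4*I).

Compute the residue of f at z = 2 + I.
Write f(z) = P(z)/Q(z) with P(z) = sin(2*z) and Q(z) = z^2 - 2*z + I*z + 2 - 4*I.
The denominator factors as Q(z) = (z + 2*I)*(z - 2 - I), so z = 2 + I is a simple zero of Q and P is analytic there; z = 2 + I is therefore a simple pole and
  Res(f, z₀) = P(z₀)/Q'(z₀).

Q'(z) = 2*z - 2 + I, so Q'(2 + I) = 2 + 3*I.
P(2 + I) = sin(4 + 2*I).

Res(f, 2 + I) = (sin(4 + 2*I))/(2 + 3*I) = (2/13 - 3*I/13)*sin(4 + 2*I)

Final answer: (2/13 - 3*I/13)*sin(4 + 2*I)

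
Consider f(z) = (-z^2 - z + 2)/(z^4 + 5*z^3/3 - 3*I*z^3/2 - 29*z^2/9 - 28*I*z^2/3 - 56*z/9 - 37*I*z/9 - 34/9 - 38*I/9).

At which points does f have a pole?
The singularities of f are the zeros of the denominator. Factoring,
  z^4 + 5*z^3/3 - 3*I*z^3/2 - 29*z^2/9 - 28*I*z^2/3 - 56*z/9 - 37*I*z/9 - 34/9 - 38*I/9 = (z - 2 - 2*I)*(z + 3 + I)*(z + 1/3 + I/2)*(z + 1/3 - I)
so the candidates are z = 2 + 2*I, z = -3 - I, z = -1/3 - I/2, z = -1/3 + I.

Check the numerator P(z) = -z^2 - z + 2 at each one:
  P(2 + 2*I) = -10*I ≠ 0, so z = 2 + 2*I is a (simple) pole.
  P(-3 - I) = -3 - 5*I ≠ 0, so z = -3 - I is a (simple) pole.
  P(-1/3 - I/2) = 89/36 + I/6 ≠ 0, so z = -1/3 - I/2 is a (simple) pole.
  P(-1/3 + I) = 29/9 - I/3 ≠ 0, so z = -1/3 + I is a (simple) pole.

Poles of f: {-3 - I, -1/3 - I/2, -1/3 + I, 2 + 2*I}

Final answer: {-3 - I, -1/3 - I/2, -1/3 + I, 2 + 2*I}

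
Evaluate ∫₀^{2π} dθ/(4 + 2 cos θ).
Let J = ∫₀^{2π} dθ/(4 + 2 cos θ).
Put z = e^{iθ}: then cos θ = (z + 1/z)/2, dθ = dz/(iz), and z runs once counterclockwise around |z| = 1:
  J = ∮_{|z|=1} 1/(4 + 2*(z + 1/z)/2) · dz/(iz) = (2/i) ∮_{|z|=1} dz/(2*z^2 + 8*z + 2).
The roots of 2*z^2 + 8*z + 2 are z = (-4 ± sqrt(4^2 - 2^2))/2, with sqrt(12) = 2*sqrt(3); their product is 1, so only z₊ = -2 + sqrt(3) lies inside the unit circle (z₋ = -2 - sqrt(3) lies outside).
z₊ is a simple zero of q(z) = 2*z^2 + 8*z + 2, so Res(1/q, z₊) = 1/q'(z₊) with q'(z) = 4*z + 8; and q'(z₊) = 2*(z₊ - z₋) = 4*sqrt(3).
Therefore J = (2/i) · 2πi · 1/(4*sqrt(3)) = 2*pi/(2*sqrt(3)) = sqrt(3)*pi/3

Final answer: sqrt(3)*pi/3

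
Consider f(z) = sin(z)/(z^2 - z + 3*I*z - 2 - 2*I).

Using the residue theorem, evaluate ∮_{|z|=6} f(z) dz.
By the residue theorem, ∮_C f(z) dz = 2πi · (sum of the residues of f at the poles inside |z| = 6).

The denominator factors as (z - 1 + I)*(z + 2*I), so the singularities of f are simple poles at z = 1 - I, z = -2*I.
  |1 - I|² = 2 < 36 = 6², so this pole is inside the contour.
  |-2*I|² = 4 < 36 = 6², so this pole is inside the contour.

With P(z) = sin(z) and Q(z) = z^2 - z + 3*I*z - 2 - 2*I, each pole is simple, so Res(f, z₀) = P(z₀)/Q'(z₀) with Q'(z) = 2*z - 1 + 3*I.
  Res(f, 1 - I) = P(1 - I)/Q'(1 - I) = (sin(1 - I))/(1 + I) = (1/2 - I/2)*sin(1 - I)
  Res(f, -2*I) = P(-2*I)/Q'(-2*I) = (-I*sinh(2))/(-1 - I) = (1/2 + I/2)*sinh(2)

Sum of residues inside C: (1/2 - I/2)*sin(1 - I) + (1/2 + I/2)*sinh(2)
∮_C f(z) dz = 2πi · ((1/2 - I/2)*sin(1 - I) + (1/2 + I/2)*sinh(2)) = pi*(1 + I)*sin(1 - I) + pi*(-1 + I)*sinh(2)

Final answer: pi*(1 + I)*sin(1 - I) + pi*(-1 + I)*sinh(2)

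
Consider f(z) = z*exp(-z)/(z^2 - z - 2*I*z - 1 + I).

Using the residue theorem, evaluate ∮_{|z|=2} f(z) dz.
2*pi*exp(-I) + pi*(-2 + 2*I)*exp(-1 - I)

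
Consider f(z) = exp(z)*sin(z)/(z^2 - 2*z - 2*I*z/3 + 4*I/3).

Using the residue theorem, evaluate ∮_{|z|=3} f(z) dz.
By the residue theorem, ∮_C f(z) dz = 2πi · (sum of the residues of f at the poles inside |z| = 3).

The denominator factors as (z - 2)*(z - 2*I/3), so the singularities of f are simple poles at z = 2, z = 2*I/3.
  |2|² = 4 < 9 = 3², so this pole is inside the contour.
  |2*I/3|² = 4/9 < 9 = 3², so this pole is inside the contour.

With P(z) = exp(z)*sin(z) and Q(z) = z^2 - 2*z - 2*I*z/3 + 4*I/3, each pole is simple, so Res(f, z₀) = P(z₀)/Q'(z₀) with Q'(z) = 2*z - 2 - 2*I/3.
  Res(f, 2) = P(2)/Q'(2) = (exp(2)*sin(2))/(2 - 2*I/3) = (9/20 + 3*I/20)*exp(2)*sin(2)
  Res(f, 2*I/3) = P(2*I/3)/Q'(2*I/3) = (I*exp(2*I/3)*sinh(2/3))/(-2 + 2*I/3) = (3/20 - 9*I/20)*exp(2*I/3)*sinh(2/3)

Sum of residues inside C: (3/20 - 9*I/20)*exp(2*I/3)*sinh(2/3) + (9/20 + 3*I/20)*exp(2)*sin(2)
∮_C f(z) dz = 2πi · ((3/20 - 9*I/20)*exp(2*I/3)*sinh(2/3) + (9/20 + 3*I/20)*exp(2)*sin(2)) = pi*(9/10 + 3*I/10)*exp(2*I/3)*sinh(2/3) + pi*(-3/10 + 9*I/10)*exp(2)*sin(2)

Final answer: pi*(9/10 + 3*I/10)*exp(2*I/3)*sinh(2/3) + pi*(-3/10 + 9*I/10)*exp(2)*sin(2)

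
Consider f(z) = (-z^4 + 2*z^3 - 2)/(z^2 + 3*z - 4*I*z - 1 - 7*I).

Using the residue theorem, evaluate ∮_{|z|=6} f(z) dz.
pi*(88 - 134*I)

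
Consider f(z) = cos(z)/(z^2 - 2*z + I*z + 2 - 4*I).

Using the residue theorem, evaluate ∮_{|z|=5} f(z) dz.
pi*(-6/13 - 4*I/13)*cosh(2) + pi*(6/13 + 4*I/13)*cos(2 + I)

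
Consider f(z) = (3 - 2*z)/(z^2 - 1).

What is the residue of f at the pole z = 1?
1/2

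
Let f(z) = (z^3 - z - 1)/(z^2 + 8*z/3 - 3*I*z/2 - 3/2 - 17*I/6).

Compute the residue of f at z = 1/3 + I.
Write f(z) = P(z)/Q(z) with P(z) = z^3 - z - 1 and Q(z) = z^2 + 8*z/3 - 3*I*z/2 - 3/2 - 17*I/6.
The denominator factors as Q(z) = (z + 3 - I/2)*(z - 1/3 - I), so z = 1/3 + I is a simple zero of Q and P is analytic there; z = 1/3 + I is therefore a simple pole and
  Res(f, z₀) = P(z₀)/Q'(z₀).

Q'(z) = 2*z + 8/3 - 3*I/2, so Q'(1/3 + I) = 10/3 + I/2.
P(1/3 + I) = -62/27 - 5*I/3.

Res(f, 1/3 + I) = (-62/27 - 5*I/3)/(10/3 + I/2) = -2750/3681 - 476*I/1227

Final answer: -2750/3681 - 476*I/1227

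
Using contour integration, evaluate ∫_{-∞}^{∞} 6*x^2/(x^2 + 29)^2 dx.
Let f(z) = 6*z^2/(z^2 + 29)^2. The denominator has no real zeros and deg Q - deg P = 2 ≥ 2, so the integral of f over the upper semicircle |z| = R tends to 0 as R → ∞. Closing the contour in the upper half-plane,
  ∫_{-∞}^{∞} f(x) dx = 2πi · Σ Res(f, z_k)  over the poles with Im z_k > 0.

Zeros of the denominator: z^2 + 29 = 0 gives z = ±sqrt(29)*I.
Upper half-plane: z = sqrt(29)*I (a pole of order 2).

Write f(z) = g(z)/(z - sqrt(29)*I)^2 with g(z) = 6*z^2/(z + sqrt(29)*I)^2. For a double pole, Res(f, z₀) = g'(z₀):
  g'(z) = 12*sqrt(29)*I*z/(z + sqrt(29)*I)^3
  Res(f, sqrt(29)*I) = g'(sqrt(29)*I) = -3*sqrt(29)*I/58

∫_{-∞}^{∞} f(x) dx = 2πi · (-3*sqrt(29)*I/58) = 3*sqrt(29)*pi/29

Final answer: 3*sqrt(29)*pi/29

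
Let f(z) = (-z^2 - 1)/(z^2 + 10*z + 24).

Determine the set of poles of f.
The singularities of f are the zeros of the denominator. Factoring,
  z^2 + 10*z + 24 = (z + 6)*(z + 4)
so the candidates are z = -6, z = -4.

Check the numerator P(z) = -z^2 - 1 at each one:
  P(-6) = -37 ≠ 0, so z = -6 is a (simple) pole.
  P(-4) = -17 ≠ 0, so z = -4 is a (simple) pole.

Poles of f: {-6, -4}

Final answer: {-6, -4}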